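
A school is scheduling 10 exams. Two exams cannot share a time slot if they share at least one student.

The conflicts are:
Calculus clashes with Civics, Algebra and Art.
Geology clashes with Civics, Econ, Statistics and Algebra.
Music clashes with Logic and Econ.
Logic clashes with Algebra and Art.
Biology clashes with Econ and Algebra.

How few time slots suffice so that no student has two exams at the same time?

3

The cycle Logic-Algebra-Geology-Econ-Music-Logic has odd length 5, so it cannot be 2-colored; at least 3 time slots are needed.
3 time slots suffice: time slot 1 → {Calculus, Geology, Logic, Biology}; time slot 2 → {Civics, Econ, Statistics, Algebra, Art}; time slot 3 → {Music}. Every pair that conflicts lands in different time slots.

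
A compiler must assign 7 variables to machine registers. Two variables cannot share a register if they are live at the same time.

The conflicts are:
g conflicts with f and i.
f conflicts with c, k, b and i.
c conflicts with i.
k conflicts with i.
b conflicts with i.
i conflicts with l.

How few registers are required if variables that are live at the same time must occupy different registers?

3

f, c, i all conflict with each other, so at least 3 registers are needed.
Using 3 registers: g=3, f=2, c=3, k=3, b=3, i=1, l=2. Each listed conflict is separated.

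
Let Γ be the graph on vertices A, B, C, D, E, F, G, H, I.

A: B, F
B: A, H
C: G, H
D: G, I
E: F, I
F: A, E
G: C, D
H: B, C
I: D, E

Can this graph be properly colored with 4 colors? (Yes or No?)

Yes

The chromatic number is 3. The cycle A-F-E-I-D-G-C-H-B-A has odd length 9, so it cannot be 2-colored; at least 3 colors are needed.
One proper 3-coloring: A=2, B=1, C=1, D=1, E=3, F=1, G=2, H=2, I=2.
Since 4 ≥ 3, a proper 4-coloring certainly exists.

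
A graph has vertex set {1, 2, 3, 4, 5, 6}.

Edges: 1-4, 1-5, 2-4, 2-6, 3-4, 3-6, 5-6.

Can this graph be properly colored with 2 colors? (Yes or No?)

No

The cycle 4-2-6-5-1-4 has odd length 5, so it cannot be 2-colored; at least 3 colors are needed.
So 2 colors are not enough.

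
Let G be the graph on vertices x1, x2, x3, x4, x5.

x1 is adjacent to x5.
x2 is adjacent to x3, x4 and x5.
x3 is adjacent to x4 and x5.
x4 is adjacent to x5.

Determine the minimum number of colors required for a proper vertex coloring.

4

x2, x3, x4, x5 form a clique, so at least 4 colors are needed.
4 colors suffice: x1=2, x2=4, x3=3, x4=2, x5=1. Every edge joins two different colors.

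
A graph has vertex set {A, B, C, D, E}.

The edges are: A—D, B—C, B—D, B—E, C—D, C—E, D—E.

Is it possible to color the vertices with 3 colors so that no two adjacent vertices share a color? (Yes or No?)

No

B, C, D, E are pairwise adjacent (a clique of size 4), so at least 4 colors are needed.
So 3 colors are not enough.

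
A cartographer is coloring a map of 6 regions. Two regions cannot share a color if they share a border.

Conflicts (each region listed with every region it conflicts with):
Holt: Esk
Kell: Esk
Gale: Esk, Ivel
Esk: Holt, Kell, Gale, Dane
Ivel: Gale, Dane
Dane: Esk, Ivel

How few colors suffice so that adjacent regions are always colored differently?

2

Ivel and Dane conflict, so at least 2 colors are needed.
One proper 2-coloring: Holt=2, Kell=2, Gale=2, Esk=1, Ivel=1, Dane=2. Each listed conflict is separated.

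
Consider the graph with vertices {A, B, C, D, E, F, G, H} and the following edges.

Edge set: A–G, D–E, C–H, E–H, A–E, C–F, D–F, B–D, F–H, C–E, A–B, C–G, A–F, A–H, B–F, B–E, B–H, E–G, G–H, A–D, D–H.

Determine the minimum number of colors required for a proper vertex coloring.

5

A, B, D, E, H are pairwise adjacent (a clique of size 5), so at least 5 colors are needed.
5 colors suffice: color 1 → {H}; color 2 → {A, C}; color 3 → {E, F}; color 4 → {D, G}; color 5 → {B}. Every edge joins two different colors.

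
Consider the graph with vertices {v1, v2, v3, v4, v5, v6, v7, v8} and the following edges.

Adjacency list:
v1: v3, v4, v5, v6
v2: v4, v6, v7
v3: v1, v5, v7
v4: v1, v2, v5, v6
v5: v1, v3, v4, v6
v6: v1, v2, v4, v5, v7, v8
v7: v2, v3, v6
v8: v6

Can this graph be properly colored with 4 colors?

Yes

The chromatic number is 4. v1, v4, v5, v6 are mutually adjacent (a clique of size 4), so at least 4 colors are needed.
4 colors suffice: v1=3, v2=3, v3=1, v4=2, v5=4, v6=1, v7=2, v8=2.
That is already a proper 4-coloring.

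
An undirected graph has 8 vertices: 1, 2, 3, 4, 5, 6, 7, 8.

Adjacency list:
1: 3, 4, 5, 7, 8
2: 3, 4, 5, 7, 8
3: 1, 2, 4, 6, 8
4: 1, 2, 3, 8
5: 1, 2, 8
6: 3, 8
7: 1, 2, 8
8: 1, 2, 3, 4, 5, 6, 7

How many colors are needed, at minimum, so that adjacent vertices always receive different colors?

4

2, 3, 4, 8 form a clique, so at least 4 colors are needed.
4 colors suffice: color red → {8}; color blue → {1, 2, 6}; color green → {3, 5, 7}; color yellow → {4}. Every edge joins two different colors.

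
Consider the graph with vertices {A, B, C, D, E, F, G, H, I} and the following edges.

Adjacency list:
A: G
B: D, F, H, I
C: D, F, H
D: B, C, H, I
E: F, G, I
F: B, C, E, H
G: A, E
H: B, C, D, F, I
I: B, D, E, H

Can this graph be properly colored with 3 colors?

No

B, D, H, I form a clique, so at least 4 colors are needed.
So 3 colors are not enough.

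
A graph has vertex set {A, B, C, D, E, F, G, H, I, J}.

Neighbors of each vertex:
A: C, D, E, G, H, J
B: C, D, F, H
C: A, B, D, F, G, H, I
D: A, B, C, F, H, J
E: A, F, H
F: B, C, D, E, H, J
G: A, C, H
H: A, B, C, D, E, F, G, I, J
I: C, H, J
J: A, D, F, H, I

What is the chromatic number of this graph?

5

B, C, D, F, H form a clique, so at least 5 colors are needed.
5 colors suffice: color red → {H}; color blue → {C, E, J}; color green → {A, F, I}; color yellow → {D, G}; color purple → {B}. Every edge joins two different colors.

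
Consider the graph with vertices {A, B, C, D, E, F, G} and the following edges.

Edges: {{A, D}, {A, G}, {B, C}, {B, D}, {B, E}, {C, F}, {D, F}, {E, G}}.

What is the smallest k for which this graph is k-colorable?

The cycle E-B-D-A-G-E has odd length 5, so it cannot be 2-colored; at least 3 colors are needed.
A valid assignment using 3 colors: A=3, B=2, C=1, D=1, E=1, F=2, G=2. Every edge joins two different colors.

3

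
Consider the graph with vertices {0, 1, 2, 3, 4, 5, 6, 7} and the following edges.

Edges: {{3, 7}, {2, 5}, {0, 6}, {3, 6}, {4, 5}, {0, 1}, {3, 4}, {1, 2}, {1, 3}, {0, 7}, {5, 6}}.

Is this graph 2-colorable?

The cycle 6-5-2-1-3-6 has odd length 5, so it cannot be 2-colored; at least 3 colors are needed.
So 2 colors are not enough.

No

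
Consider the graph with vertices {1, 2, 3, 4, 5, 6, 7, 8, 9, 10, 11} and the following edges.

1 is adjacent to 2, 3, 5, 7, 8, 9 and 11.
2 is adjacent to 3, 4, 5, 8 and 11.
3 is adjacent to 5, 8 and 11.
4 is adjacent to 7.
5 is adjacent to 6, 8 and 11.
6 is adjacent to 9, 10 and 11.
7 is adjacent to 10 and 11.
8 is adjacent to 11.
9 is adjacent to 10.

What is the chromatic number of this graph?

1, 2, 3, 5, 8, 11 are pairwise adjacent (a clique of size 6), so at least 6 colors are needed.
6 colors suffice: 1=a, 2=c, 3=e, 4=a, 5=d, 6=a, 7=c, 8=f, 9=b, 10=d, 11=b. Every edge joins two different colors.

6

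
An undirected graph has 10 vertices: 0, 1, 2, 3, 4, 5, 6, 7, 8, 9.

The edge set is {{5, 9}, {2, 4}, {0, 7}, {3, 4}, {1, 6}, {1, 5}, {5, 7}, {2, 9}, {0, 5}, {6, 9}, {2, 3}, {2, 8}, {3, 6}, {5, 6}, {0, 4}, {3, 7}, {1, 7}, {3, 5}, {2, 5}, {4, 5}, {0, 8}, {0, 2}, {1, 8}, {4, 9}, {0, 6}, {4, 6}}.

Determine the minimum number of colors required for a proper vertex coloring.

4

0, 4, 5, 6 form a clique, so at least 4 colors are needed.
One proper 4-coloring: 0=c, 1=c, 2=b, 3=c, 4=d, 5=a, 6=b, 7=b, 8=a, 9=c. Every edge joins two different colors.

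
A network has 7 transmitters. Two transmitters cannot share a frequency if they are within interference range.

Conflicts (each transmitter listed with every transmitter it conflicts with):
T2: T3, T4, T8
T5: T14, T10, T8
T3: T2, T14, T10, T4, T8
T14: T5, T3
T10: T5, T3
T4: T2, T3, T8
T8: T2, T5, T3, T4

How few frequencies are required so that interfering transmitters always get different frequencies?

4

T2, T3, T4, T8 all conflict with each other, so at least 4 frequencies are needed.
Using 4 frequencies: T2=4, T5=1, T3=1, T14=2, T10=2, T4=3, T8=2. Each listed conflict is separated.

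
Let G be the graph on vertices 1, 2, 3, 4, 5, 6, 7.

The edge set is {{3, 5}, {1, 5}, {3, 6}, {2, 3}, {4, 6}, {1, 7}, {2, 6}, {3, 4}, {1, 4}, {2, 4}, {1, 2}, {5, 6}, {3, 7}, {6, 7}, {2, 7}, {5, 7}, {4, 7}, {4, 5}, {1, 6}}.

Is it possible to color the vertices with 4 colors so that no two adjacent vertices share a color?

No

3, 4, 5, 6, 7 are pairwise adjacent (a clique of size 5), so at least 5 colors are needed.
So 4 colors are not enough.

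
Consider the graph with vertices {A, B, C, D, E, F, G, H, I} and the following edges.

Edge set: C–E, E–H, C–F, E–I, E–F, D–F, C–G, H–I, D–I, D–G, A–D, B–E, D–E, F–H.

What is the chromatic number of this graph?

3

E, H, I are mutually adjacent, so at least 3 colors are needed.
A valid assignment using 3 colors: A=1, B=2, C=2, D=2, E=1, F=3, G=1, H=2, I=3. Every edge joins two different colors.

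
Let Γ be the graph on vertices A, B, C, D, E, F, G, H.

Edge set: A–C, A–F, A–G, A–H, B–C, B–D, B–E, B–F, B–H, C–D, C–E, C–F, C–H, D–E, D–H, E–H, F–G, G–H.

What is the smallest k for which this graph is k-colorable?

5

B, C, D, E, H form a clique, so at least 5 colors are needed.
One proper 5-coloring: A=3, B=3, C=2, D=4, E=5, F=1, G=2, H=1. Every edge joins two different colors.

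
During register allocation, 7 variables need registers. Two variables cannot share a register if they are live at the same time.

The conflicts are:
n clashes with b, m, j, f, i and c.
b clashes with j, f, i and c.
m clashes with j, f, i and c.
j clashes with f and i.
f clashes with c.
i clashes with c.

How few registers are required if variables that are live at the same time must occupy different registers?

4

n, b, j, i are mutually in conflict, so at least 4 registers are needed.
4 registers suffice: n=1, b=3, m=3, j=2, f=4, i=4, c=2. No two conflicting variables share a register.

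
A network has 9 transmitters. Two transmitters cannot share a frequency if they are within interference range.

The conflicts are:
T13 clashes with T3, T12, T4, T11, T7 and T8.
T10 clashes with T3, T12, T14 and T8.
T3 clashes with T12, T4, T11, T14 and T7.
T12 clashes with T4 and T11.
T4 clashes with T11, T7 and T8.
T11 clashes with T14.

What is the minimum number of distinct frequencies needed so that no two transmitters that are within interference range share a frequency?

5

T13, T3, T12, T4, T11 pairwise conflict, so at least 5 frequencies are needed.
Using 5 frequencies: T13=3, T10=2, T3=1, T12=4, T4=2, T11=5, T14=3, T7=4, T8=1. Every pair that conflicts lands in different frequencies.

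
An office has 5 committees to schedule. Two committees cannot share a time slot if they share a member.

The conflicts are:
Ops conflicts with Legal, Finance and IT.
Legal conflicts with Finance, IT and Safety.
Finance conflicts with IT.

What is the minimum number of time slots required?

4

Ops, Legal, Finance, IT pairwise conflict, so at least 4 time slots are needed.
4 time slots suffice: time slot 1 → {Legal}; time slot 2 → {IT, Safety}; time slot 3 → {Finance}; time slot 4 → {Ops}. No two conflicting committees share a time slot.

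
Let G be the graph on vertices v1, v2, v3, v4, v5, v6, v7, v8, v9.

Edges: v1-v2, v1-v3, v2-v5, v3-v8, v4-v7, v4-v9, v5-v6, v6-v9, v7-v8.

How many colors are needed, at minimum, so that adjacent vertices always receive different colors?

3

The cycle v2-v1-v3-v8-v7-v4-v9-v6-v5-v2 has odd length 9, so it cannot be 2-colored; at least 3 colors are needed.
3 colors suffice: color R → {v1, v5, v7, v9}; color B → {v2, v4, v6, v8}; color G → {v3}. No two adjacent vertices share a color.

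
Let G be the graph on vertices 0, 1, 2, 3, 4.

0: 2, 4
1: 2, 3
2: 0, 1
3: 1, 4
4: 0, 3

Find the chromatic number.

3

The cycle 1-3-4-0-2-1 has odd length 5, so it cannot be 2-colored; at least 3 colors are needed.
A valid assignment using 3 colors: 0=green, 1=red, 2=blue, 3=blue, 4=red. No two adjacent vertices share a color.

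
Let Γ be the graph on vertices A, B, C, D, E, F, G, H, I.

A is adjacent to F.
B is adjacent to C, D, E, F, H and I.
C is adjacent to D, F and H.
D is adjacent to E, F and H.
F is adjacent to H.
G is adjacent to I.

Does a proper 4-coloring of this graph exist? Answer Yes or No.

B, C, D, F, H form a clique, so at least 5 colors are needed.
So 4 colors are not enough.

No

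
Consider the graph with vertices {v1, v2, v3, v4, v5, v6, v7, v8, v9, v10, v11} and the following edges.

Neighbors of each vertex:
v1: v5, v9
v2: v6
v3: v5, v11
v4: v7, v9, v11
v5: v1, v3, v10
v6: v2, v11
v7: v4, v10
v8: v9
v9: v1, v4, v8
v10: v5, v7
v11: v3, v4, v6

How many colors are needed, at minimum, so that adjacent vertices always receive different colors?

v7 and v10 are adjacent, so at least 2 colors are needed.
2 colors suffice: color 1 → {v2, v5, v7, v9, v11}; color 2 → {v1, v3, v4, v6, v8, v10}. Each edge has distinct colors on its endpoints.

2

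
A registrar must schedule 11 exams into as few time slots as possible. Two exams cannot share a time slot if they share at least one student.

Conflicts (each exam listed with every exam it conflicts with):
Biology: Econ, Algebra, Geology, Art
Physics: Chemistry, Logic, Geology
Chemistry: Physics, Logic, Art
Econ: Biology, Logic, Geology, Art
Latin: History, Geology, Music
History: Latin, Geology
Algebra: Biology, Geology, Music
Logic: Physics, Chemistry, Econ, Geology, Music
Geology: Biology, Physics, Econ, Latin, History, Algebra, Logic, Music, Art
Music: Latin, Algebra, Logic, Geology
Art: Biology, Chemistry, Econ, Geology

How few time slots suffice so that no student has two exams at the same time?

Biology, Econ, Geology, Art are mutually in conflict, so at least 4 time slots are needed.
4 time slots suffice: time slot 1 → {Chemistry, Geology}; time slot 2 → {Biology, Latin, Logic}; time slot 3 → {Physics, Econ, History, Music}; time slot 4 → {Algebra, Art}. Every pair that conflicts lands in different time slots.

4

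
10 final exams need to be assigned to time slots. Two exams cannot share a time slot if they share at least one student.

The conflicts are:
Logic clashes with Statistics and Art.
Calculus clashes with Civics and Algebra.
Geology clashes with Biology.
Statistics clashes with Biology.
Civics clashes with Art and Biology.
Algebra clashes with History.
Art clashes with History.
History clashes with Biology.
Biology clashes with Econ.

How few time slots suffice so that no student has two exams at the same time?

The cycle Art-Civics-Biology-Statistics-Logic-Art has odd length 5, so it cannot be 2-colored; at least 3 time slots are needed.
3 time slots suffice: Logic=3, Calculus=3, Geology=2, Statistics=2, Civics=2, Algebra=1, Art=1, History=2, Biology=1, Econ=2. Each listed conflict is separated.

3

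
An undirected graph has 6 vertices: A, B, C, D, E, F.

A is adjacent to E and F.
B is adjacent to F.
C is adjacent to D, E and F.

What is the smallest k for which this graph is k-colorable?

A and E are adjacent, so at least 2 colors are needed.
2 colors suffice: color 1 → {A, B, C}; color 2 → {D, E, F}. Every edge joins two different colors.

2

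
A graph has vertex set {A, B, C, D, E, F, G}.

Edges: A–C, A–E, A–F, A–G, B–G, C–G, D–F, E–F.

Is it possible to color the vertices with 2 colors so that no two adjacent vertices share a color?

No

A, E, F are pairwise adjacent, so at least 3 colors are needed.
So 2 colors are not enough.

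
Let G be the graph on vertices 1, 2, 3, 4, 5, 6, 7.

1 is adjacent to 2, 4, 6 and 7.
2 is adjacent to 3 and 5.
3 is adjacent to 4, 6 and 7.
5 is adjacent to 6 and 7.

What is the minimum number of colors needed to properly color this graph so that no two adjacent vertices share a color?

3 and 6 are adjacent, so at least 2 colors are needed.
2 colors suffice: 1=a, 2=b, 3=a, 4=b, 5=a, 6=b, 7=b. Each edge has distinct colors on its endpoints.

2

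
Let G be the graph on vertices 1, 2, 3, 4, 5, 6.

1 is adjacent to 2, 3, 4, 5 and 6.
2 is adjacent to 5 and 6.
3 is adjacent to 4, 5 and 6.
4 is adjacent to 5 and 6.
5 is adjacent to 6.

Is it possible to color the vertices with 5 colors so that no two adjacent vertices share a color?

The chromatic number is 5. 1, 3, 4, 5, 6 form a clique, so at least 5 colors are needed.
A valid assignment using 5 colors: 1=blue, 2=yellow, 3=yellow, 4=purple, 5=green, 6=red.
That is already a proper 5-coloring.

Yes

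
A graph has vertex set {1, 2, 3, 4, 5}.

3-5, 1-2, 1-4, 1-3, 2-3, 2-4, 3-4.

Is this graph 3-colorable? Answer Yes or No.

1, 2, 3, 4 form a clique, so at least 4 colors are needed.
So 3 colors are not enough.

No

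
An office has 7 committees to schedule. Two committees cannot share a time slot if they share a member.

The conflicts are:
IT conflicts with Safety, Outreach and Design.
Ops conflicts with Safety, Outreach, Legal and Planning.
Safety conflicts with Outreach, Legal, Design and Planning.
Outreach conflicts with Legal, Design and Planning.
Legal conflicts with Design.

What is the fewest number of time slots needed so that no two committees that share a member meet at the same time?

Ops, Safety, Outreach, Legal are mutually in conflict, so at least 4 time slots are needed.
4 time slots suffice: time slot 1 → {Safety}; time slot 2 → {Outreach}; time slot 3 → {IT, Legal, Planning}; time slot 4 → {Ops, Design}. Each listed conflict is separated.

4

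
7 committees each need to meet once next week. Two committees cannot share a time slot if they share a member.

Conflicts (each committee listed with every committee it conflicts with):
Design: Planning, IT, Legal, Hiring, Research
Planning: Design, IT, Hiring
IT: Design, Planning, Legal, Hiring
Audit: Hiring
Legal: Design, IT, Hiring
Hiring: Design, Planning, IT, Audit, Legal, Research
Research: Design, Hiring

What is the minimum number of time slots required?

Design, Planning, IT, Hiring are mutually in conflict, so at least 4 time slots are needed.
4 time slots suffice: time slot 1 → {Hiring}; time slot 2 → {Design, Audit}; time slot 3 → {IT, Research}; time slot 4 → {Planning, Legal}. Every pair that conflicts lands in different time slots.

4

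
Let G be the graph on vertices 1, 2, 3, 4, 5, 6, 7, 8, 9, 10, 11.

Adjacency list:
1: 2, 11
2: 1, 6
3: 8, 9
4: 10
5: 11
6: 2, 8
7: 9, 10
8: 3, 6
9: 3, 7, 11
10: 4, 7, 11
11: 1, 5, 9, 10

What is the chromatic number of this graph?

3

The cycle 8-6-2-1-11-9-3-8 has odd length 7, so it cannot be 2-colored; at least 3 colors are needed.
3 colors suffice: 1=blue, 2=red, 3=green, 4=red, 5=blue, 6=blue, 7=red, 8=red, 9=blue, 10=blue, 11=red. Each edge has distinct colors on its endpoints.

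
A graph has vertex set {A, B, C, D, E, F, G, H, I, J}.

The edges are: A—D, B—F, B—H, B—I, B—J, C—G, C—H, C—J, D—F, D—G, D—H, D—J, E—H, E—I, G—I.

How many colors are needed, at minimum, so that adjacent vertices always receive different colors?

3

The cycle C-G-I-E-H-C has odd length 5, so it cannot be 2-colored; at least 3 colors are needed.
One proper 3-coloring: A=blue, B=red, C=red, D=red, E=red, F=blue, G=green, H=blue, I=blue, J=blue. No two adjacent vertices share a color.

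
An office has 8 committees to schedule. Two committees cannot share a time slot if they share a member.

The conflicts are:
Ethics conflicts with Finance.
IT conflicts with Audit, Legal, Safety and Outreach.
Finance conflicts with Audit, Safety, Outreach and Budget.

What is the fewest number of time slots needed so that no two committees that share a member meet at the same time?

2

IT and Legal conflict, so at least 2 time slots are needed.
2 time slots suffice: Ethics=2, IT=1, Finance=1, Audit=2, Legal=2, Safety=2, Outreach=2, Budget=2. Each listed conflict is separated.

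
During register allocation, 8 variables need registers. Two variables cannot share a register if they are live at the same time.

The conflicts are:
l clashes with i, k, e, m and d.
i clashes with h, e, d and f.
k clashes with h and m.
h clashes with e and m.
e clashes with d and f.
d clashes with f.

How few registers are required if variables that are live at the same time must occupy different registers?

4

l, i, e, d are mutually in conflict, so at least 4 registers are needed.
A valid assignment using 4 registers: l=1, i=2, k=3, h=1, e=3, m=2, d=4, f=1. Every pair that conflicts lands in different registers.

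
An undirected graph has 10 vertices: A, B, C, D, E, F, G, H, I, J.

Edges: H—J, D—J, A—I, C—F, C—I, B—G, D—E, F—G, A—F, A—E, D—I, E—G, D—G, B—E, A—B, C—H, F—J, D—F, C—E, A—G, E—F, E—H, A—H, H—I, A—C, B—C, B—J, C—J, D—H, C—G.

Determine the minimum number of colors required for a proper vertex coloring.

5

A, B, C, E, G are pairwise adjacent (a clique of size 5), so at least 5 colors are needed.
5 colors suffice: A=blue, B=purple, C=red, D=red, E=green, F=purple, G=yellow, H=yellow, I=green, J=blue. Each edge has distinct colors on its endpoints.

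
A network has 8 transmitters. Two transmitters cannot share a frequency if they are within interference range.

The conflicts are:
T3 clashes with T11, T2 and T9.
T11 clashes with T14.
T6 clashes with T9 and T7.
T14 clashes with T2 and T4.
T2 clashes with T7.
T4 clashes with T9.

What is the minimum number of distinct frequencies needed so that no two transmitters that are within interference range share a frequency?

The cycle T3-T9-T4-T14-T2-T3 has odd length 5, so it cannot be 2-colored; at least 3 frequencies are needed.
3 frequencies suffice: frequency 1 → {T11, T2, T9}; frequency 2 → {T3, T14, T7}; frequency 3 → {T6, T4}. Each listed conflict is separated.

3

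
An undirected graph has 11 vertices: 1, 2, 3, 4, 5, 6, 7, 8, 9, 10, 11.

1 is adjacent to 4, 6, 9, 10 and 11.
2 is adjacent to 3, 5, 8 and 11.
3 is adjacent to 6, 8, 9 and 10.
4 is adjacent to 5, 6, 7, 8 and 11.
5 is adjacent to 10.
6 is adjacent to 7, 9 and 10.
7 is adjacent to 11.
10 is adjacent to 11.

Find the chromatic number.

1, 10, 11 are pairwise adjacent, so at least 3 colors are needed.
3 colors suffice: color red → {2, 4, 9, 10}; color blue → {5, 6, 8, 11}; color green → {1, 3, 7}. Each edge has distinct colors on its endpoints.

3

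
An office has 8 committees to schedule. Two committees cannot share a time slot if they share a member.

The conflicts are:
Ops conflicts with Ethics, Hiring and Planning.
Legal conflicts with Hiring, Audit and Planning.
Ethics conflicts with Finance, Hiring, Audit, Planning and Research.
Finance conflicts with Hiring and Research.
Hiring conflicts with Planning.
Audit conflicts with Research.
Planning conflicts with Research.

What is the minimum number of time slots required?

4

Ops, Ethics, Hiring, Planning pairwise conflict, so at least 4 time slots are needed.
4 time slots suffice: time slot 1 → {Legal, Ethics}; time slot 2 → {Finance, Audit, Planning}; time slot 3 → {Hiring, Research}; time slot 4 → {Ops}. No two conflicting committees share a time slot.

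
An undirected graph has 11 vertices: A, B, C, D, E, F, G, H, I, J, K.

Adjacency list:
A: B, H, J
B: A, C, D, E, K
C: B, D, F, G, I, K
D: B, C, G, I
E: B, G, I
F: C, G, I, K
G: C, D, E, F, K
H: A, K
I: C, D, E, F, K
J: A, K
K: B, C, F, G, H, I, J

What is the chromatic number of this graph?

4

C, F, G, K form a clique, so at least 4 colors are needed.
4 colors suffice: color 1 → {A, D, E, K}; color 2 → {C, H, J}; color 3 → {B, G, I}; color 4 → {F}. No two adjacent vertices share a color.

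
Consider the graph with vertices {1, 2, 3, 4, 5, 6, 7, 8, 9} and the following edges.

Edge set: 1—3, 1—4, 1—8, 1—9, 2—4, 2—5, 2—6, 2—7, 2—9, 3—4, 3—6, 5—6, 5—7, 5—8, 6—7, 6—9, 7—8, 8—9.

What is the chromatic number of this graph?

2, 5, 6, 7 form a clique, so at least 4 colors are needed.
One proper 4-coloring: 1=a, 2=b, 3=b, 4=c, 5=d, 6=a, 7=c, 8=b, 9=c. Each edge has distinct colors on its endpoints.

4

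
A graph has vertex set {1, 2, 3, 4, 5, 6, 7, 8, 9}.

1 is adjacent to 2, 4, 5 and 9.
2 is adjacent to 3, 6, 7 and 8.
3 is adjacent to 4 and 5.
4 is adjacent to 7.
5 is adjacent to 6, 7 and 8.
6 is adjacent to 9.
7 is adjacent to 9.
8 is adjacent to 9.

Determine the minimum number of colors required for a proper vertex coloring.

3 and 4 are adjacent, so at least 2 colors are needed.
2 colors suffice: color a → {2, 4, 5, 9}; color b → {1, 3, 6, 7, 8}. Every edge joins two different colors.

2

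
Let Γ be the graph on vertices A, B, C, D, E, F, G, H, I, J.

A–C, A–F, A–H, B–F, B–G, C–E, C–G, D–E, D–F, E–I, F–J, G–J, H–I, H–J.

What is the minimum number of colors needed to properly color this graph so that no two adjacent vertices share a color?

The cycle E-I-H-A-C-E has odd length 5, so it cannot be 2-colored; at least 3 colors are needed.
3 colors suffice: color red → {C, F, H}; color blue → {A, B, E, J}; color green → {D, G, I}. Each edge has distinct colors on its endpoints.

3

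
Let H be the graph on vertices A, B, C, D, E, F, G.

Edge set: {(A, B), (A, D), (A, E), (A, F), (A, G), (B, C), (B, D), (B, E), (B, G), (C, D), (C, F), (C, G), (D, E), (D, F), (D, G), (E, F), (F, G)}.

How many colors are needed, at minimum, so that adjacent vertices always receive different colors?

B, C, D, G are mutually adjacent (a clique of size 4), so at least 4 colors are needed.
4 colors suffice: color 1 → {D}; color 2 → {B, F}; color 3 → {A, C}; color 4 → {E, G}. No two adjacent vertices share a color.

4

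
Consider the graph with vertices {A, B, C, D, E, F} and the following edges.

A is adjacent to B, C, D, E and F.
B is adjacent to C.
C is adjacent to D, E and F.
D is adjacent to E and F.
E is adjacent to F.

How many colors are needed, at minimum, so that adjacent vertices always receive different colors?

5

A, C, D, E, F are pairwise adjacent (a clique of size 5), so at least 5 colors are needed.
One proper 5-coloring: A=2, B=3, C=1, D=4, E=5, F=3. Every edge joins two different colors.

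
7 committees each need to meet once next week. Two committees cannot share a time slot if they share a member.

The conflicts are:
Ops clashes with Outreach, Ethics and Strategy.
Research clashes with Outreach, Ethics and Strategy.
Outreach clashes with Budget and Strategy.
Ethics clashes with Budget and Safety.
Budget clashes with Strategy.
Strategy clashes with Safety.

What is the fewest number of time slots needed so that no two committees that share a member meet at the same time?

3

Research, Outreach, Strategy all conflict with each other, so at least 3 time slots are needed.
A valid assignment using 3 time slots: Ops=3, Research=3, Outreach=2, Ethics=1, Budget=3, Strategy=1, Safety=2. No two conflicting committees share a time slot.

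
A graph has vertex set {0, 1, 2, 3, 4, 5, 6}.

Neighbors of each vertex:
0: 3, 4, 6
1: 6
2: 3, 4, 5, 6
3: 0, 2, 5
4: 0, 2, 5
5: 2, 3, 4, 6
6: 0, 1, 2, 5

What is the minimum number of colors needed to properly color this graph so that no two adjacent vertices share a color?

2, 5, 6 are mutually adjacent, so at least 3 colors are needed.
3 colors suffice: color a → {0, 1, 2}; color b → {5}; color c → {3, 4, 6}. No two adjacent vertices share a color.

3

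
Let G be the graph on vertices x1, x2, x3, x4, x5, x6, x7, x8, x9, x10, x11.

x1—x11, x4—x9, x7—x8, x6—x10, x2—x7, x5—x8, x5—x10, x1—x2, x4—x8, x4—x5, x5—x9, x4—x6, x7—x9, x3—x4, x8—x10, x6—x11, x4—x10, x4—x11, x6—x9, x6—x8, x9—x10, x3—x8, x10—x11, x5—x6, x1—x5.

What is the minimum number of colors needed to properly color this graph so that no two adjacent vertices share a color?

x4, x5, x6, x9, x10 are mutually adjacent (a clique of size 5), so at least 5 colors are needed.
A valid assignment using 5 colors: x1=1, x2=2, x3=2, x4=1, x5=5, x6=4, x7=1, x8=3, x9=3, x10=2, x11=3. No two adjacent vertices share a color.

5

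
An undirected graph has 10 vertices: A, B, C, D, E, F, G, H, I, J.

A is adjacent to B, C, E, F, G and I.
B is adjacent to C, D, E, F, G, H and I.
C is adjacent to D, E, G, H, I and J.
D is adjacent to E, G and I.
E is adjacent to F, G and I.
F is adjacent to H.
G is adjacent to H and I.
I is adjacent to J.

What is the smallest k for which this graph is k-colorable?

6

A, B, C, E, G, I are mutually adjacent (a clique of size 6), so at least 6 colors are needed.
6 colors suffice: A=6, B=2, C=1, D=6, E=4, F=1, G=5, H=3, I=3, J=2. No two adjacent vertices share a color.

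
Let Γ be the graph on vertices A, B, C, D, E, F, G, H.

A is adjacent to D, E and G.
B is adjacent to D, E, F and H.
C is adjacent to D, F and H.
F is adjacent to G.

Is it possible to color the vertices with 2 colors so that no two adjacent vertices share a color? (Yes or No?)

The cycle D-C-F-G-A-D has odd length 5, so it cannot be 2-colored; at least 3 colors are needed.
So 2 colors are not enough.

No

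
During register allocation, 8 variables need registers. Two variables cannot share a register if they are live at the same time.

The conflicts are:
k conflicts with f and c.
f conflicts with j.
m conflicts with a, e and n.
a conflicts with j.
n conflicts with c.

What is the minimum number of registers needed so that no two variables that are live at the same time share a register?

The cycle k-c-n-m-a-j-f-k has odd length 7, so it cannot be 2-colored; at least 3 registers are needed.
3 registers suffice: register 1 → {f, m, c}; register 2 → {k, j, e, n}; register 3 → {a}. Each listed conflict is separated.

3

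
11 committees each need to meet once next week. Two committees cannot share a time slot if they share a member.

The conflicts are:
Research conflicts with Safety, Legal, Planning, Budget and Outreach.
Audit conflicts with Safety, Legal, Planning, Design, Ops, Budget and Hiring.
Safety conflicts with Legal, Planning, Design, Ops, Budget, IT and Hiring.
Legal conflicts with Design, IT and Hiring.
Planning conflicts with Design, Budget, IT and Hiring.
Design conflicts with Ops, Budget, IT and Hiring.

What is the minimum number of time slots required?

Audit, Safety, Planning, Design, Hiring all conflict with each other, so at least 5 time slots are needed.
Using 5 time slots: Research=2, Audit=4, Safety=1, Legal=3, Planning=3, Design=2, Ops=3, Budget=5, IT=4, Hiring=5, Outreach=1. Every pair that conflicts lands in different time slots.

5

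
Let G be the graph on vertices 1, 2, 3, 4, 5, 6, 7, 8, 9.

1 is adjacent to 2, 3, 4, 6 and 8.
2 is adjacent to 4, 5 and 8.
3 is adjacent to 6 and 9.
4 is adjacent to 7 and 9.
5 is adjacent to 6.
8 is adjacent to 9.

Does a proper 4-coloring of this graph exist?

The chromatic number is 3. 1, 2, 8 form a triangle, so at least 3 colors are needed.
3 colors suffice: 1=red, 2=blue, 3=green, 4=green, 5=red, 6=blue, 7=red, 8=green, 9=red.
Since 4 ≥ 3, a proper 4-coloring certainly exists.

Yes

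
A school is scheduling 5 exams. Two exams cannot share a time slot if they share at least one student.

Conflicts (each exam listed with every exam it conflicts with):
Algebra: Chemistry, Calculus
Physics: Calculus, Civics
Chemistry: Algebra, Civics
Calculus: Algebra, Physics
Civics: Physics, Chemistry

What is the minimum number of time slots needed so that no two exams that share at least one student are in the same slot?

3

The cycle Algebra-Calculus-Physics-Civics-Chemistry-Algebra has odd length 5, so it cannot be 2-colored; at least 3 time slots are needed.
3 time slots suffice: time slot 1 → {Algebra, Physics}; time slot 2 → {Calculus, Civics}; time slot 3 → {Chemistry}. Every pair that conflicts lands in different time slots.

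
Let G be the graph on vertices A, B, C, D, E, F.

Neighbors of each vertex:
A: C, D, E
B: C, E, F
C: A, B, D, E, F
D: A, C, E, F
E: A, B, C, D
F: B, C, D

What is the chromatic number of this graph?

A, C, D, E are mutually adjacent (a clique of size 4), so at least 4 colors are needed.
A valid assignment using 4 colors: A=yellow, B=green, C=red, D=green, E=blue, F=blue. Each edge has distinct colors on its endpoints.

4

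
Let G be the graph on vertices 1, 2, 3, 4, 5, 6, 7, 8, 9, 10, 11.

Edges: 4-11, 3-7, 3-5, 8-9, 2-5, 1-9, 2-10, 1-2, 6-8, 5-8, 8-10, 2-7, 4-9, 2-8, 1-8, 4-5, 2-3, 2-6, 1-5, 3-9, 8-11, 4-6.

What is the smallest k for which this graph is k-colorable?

4

1, 2, 5, 8 are pairwise adjacent (a clique of size 4), so at least 4 colors are needed.
4 colors suffice: color a → {2, 9, 11}; color b → {3, 4, 8}; color c → {5, 6, 7, 10}; color d → {1}. Each edge has distinct colors on its endpoints.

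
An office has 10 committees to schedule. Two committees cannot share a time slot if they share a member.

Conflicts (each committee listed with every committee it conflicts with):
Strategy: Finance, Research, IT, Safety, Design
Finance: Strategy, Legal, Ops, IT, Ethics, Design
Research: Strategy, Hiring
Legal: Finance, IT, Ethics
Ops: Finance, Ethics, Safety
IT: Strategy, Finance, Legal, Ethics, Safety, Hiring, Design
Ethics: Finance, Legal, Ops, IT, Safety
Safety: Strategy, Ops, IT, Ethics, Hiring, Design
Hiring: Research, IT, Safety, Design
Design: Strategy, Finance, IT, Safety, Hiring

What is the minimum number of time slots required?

IT, Safety, Hiring, Design all conflict with each other, so at least 4 time slots are needed.
4 time slots suffice: time slot 1 → {Research, Ops, IT}; time slot 2 → {Finance, Safety}; time slot 3 → {Ethics, Design}; time slot 4 → {Strategy, Legal, Hiring}. Each listed conflict is separated.

4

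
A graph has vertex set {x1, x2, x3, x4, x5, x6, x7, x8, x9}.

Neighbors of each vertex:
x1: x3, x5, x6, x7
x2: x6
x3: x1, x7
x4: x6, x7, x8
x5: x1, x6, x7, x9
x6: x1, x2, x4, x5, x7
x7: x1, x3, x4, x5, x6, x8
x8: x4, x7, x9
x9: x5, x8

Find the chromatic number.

4

x1, x5, x6, x7 are pairwise adjacent (a clique of size 4), so at least 4 colors are needed.
4 colors suffice: color red → {x2, x7, x9}; color blue → {x3, x6, x8}; color green → {x4, x5}; color yellow → {x1}. Every edge joins two different colors.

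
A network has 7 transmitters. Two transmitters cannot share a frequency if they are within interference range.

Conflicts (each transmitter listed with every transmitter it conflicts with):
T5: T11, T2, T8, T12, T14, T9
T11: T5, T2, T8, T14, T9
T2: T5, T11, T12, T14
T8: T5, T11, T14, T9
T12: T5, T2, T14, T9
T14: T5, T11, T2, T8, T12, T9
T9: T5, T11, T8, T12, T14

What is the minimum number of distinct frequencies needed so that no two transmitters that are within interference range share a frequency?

5

T5, T11, T8, T14, T9 all conflict with each other, so at least 5 frequencies are needed.
Using 5 frequencies: T5=2, T11=3, T2=4, T8=5, T12=3, T14=1, T9=4. Every pair that conflicts lands in different frequencies.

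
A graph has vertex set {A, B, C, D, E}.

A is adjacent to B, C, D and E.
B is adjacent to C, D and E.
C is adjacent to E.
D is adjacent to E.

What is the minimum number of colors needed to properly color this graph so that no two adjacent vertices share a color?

A, B, D, E form a clique, so at least 4 colors are needed.
One proper 4-coloring: A=red, B=blue, C=yellow, D=yellow, E=green. Every edge joins two different colors.

4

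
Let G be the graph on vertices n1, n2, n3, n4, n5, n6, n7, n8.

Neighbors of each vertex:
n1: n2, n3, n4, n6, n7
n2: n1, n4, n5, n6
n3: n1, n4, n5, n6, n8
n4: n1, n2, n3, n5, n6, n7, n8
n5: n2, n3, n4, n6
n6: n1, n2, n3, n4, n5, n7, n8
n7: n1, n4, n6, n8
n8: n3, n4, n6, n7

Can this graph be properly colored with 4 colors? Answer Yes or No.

Yes

The chromatic number is 4. n2, n4, n5, n6 are pairwise adjacent (a clique of size 4), so at least 4 colors are needed.
4 colors suffice: color 1 → {n6}; color 2 → {n4}; color 3 → {n1, n5, n8}; color 4 → {n2, n3, n7}.
That is already a proper 4-coloring.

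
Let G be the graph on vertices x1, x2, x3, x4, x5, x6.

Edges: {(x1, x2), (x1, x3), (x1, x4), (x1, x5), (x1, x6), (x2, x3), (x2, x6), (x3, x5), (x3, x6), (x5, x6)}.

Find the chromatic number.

x1, x3, x5, x6 are pairwise adjacent (a clique of size 4), so at least 4 colors are needed.
One proper 4-coloring: x1=red, x2=yellow, x3=blue, x4=blue, x5=yellow, x6=green. Every edge joins two different colors.

4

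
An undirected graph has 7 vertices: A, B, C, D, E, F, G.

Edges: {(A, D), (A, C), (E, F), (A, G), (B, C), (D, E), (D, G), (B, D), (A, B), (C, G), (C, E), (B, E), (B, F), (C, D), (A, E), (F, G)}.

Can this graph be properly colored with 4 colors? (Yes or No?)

No

A, B, C, D, E are mutually adjacent (a clique of size 5), so at least 5 colors are needed.
So 4 colors are not enough.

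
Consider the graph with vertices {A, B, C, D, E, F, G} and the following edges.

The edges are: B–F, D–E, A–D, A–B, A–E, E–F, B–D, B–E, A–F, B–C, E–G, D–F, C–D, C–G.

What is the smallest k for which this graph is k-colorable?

5

A, B, D, E, F are mutually adjacent (a clique of size 5), so at least 5 colors are needed.
5 colors suffice: color 1 → {D, G}; color 2 → {C, E}; color 3 → {B}; color 4 → {F}; color 5 → {A}. No two adjacent vertices share a color.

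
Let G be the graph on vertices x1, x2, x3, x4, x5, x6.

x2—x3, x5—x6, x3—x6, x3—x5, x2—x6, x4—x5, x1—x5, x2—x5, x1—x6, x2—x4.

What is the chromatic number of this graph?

4

x2, x3, x5, x6 are mutually adjacent (a clique of size 4), so at least 4 colors are needed.
One proper 4-coloring: x1=3, x2=3, x3=4, x4=2, x5=1, x6=2. No two adjacent vertices share a color.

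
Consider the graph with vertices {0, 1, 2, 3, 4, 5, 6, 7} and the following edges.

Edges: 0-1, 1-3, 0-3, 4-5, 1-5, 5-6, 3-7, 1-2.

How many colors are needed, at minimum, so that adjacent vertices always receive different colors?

0, 1, 3 are pairwise adjacent, so at least 3 colors are needed.
3 colors suffice: color a → {1, 4, 6, 7}; color b → {2, 3, 5}; color c → {0}. No two adjacent vertices share a color.

3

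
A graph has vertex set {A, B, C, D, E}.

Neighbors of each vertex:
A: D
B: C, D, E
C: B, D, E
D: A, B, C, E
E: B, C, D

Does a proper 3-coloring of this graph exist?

B, C, D, E form a clique, so at least 4 colors are needed.
So 3 colors are not enough.

No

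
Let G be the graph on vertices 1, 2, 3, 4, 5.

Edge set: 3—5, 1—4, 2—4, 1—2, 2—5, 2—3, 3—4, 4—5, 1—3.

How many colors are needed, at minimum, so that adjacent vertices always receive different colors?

1, 2, 3, 4 form a clique, so at least 4 colors are needed.
4 colors suffice: 1=d, 2=a, 3=c, 4=b, 5=d. No two adjacent vertices share a color.

4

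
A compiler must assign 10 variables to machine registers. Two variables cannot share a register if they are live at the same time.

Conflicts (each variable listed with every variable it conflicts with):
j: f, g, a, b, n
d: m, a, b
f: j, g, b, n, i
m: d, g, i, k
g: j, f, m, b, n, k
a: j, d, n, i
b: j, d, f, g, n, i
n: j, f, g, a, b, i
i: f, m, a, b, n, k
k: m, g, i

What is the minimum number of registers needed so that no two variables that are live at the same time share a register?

5

j, f, g, b, n pairwise conflict, so at least 5 registers are needed.
5 registers suffice: register 1 → {m, n}; register 2 → {d, g, i}; register 3 → {a, b, k}; register 4 → {j}; register 5 → {f}. Every pair that conflicts lands in different registers.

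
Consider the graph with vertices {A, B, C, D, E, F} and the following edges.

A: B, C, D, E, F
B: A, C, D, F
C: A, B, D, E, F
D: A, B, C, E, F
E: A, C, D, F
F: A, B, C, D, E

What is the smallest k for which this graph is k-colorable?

5

A, B, C, D, F are mutually adjacent (a clique of size 5), so at least 5 colors are needed.
A valid assignment using 5 colors: A=3, B=5, C=4, D=1, E=5, F=2. Every edge joins two different colors.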